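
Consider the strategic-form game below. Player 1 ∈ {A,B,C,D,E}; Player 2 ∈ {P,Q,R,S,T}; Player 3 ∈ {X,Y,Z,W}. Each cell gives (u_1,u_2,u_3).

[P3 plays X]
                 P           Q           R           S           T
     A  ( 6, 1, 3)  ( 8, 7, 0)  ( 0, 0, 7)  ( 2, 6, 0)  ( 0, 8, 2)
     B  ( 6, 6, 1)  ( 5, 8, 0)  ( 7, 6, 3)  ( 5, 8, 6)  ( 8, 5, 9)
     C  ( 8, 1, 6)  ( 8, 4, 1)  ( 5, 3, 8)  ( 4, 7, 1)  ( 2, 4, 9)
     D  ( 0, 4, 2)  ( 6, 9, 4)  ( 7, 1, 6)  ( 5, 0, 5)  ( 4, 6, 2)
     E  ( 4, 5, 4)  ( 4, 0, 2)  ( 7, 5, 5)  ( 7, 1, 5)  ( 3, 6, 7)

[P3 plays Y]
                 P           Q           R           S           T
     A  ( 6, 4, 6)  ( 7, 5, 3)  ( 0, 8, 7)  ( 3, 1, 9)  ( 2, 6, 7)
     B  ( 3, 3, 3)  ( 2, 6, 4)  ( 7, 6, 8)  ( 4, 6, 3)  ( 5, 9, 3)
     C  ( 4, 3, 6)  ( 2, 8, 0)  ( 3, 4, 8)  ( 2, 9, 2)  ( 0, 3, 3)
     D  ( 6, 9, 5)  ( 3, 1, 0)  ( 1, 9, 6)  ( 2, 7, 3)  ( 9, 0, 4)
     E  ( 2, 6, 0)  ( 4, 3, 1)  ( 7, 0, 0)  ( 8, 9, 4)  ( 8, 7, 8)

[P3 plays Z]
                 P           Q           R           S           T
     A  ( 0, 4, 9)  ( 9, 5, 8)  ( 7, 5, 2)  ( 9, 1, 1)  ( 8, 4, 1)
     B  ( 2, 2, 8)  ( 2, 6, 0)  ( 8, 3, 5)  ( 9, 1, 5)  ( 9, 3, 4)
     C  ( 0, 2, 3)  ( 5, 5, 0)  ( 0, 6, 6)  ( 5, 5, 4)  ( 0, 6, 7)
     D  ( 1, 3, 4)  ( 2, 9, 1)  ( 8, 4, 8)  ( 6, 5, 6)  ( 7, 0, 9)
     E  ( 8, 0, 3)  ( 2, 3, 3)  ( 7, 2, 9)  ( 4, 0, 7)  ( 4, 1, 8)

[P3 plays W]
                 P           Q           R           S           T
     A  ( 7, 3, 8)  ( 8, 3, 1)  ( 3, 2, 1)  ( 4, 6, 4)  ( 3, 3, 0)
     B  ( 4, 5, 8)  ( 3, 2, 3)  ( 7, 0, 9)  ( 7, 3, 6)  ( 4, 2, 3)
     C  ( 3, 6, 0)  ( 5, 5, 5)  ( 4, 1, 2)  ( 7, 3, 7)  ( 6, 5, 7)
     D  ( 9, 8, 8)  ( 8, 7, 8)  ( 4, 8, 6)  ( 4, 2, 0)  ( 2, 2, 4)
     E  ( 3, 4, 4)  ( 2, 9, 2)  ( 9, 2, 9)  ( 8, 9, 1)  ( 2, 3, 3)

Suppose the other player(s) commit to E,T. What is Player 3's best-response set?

BR_3 = {Y,Z}

u_3(X vs E,T) = 7
u_3(Y vs E,T) = 8
u_3(Z vs E,T) = 8
u_3(W vs E,T) = 3
max payoff 8 at {Y,Z}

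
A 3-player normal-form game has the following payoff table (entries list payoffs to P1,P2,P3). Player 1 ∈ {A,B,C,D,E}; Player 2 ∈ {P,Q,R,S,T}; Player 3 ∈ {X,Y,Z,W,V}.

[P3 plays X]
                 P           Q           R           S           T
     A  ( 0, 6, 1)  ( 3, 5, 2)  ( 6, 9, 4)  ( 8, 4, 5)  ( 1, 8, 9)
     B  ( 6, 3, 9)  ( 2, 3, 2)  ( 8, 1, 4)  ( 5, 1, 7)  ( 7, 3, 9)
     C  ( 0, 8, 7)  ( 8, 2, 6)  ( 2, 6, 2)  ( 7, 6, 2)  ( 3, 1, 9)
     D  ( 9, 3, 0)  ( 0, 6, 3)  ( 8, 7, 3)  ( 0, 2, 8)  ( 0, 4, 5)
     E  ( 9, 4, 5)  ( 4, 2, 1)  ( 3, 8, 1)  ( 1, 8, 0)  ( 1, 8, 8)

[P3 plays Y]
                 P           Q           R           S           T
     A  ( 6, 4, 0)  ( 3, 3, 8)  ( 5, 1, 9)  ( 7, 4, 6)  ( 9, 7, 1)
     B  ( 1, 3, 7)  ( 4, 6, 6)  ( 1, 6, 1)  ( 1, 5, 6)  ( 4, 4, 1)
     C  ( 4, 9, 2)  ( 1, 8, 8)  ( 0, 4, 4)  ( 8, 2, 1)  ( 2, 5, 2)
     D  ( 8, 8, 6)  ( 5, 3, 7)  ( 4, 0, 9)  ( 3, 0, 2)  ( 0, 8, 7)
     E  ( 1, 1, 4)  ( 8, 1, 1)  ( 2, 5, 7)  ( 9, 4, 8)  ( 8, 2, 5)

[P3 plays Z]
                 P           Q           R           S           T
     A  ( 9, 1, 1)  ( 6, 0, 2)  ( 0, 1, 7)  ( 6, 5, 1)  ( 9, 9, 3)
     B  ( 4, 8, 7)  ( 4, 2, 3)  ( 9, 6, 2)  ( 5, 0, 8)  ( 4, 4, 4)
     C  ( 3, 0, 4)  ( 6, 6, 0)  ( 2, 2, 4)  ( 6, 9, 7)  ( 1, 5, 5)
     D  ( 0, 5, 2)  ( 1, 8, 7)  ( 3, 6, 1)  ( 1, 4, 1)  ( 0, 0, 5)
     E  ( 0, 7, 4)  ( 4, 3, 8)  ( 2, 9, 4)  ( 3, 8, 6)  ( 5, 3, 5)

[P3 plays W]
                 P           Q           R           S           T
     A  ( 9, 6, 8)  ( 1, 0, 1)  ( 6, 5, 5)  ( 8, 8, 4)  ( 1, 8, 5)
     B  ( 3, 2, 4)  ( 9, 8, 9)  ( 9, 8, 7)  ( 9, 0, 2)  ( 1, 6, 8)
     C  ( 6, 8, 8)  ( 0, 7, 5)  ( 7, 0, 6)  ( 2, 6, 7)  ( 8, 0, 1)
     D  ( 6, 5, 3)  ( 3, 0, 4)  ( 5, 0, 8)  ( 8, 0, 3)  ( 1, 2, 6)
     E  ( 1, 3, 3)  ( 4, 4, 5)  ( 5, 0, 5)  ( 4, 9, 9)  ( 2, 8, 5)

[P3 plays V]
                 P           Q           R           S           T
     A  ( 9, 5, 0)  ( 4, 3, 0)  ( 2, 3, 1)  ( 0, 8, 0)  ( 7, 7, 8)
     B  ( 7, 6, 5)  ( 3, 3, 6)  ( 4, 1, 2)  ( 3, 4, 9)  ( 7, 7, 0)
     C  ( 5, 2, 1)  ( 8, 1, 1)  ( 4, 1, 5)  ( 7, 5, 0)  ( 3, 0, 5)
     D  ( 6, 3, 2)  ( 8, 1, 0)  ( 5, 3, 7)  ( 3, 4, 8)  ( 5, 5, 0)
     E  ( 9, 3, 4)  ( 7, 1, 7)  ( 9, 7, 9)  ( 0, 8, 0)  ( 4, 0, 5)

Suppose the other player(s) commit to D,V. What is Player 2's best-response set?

u_2(P vs D,V) = 3
u_2(Q vs D,V) = 1
u_2(R vs D,V) = 3
u_2(S vs D,V) = 4
u_2(T vs D,V) = 5
max payoff 5 at {T}

argmax u_2 = {T}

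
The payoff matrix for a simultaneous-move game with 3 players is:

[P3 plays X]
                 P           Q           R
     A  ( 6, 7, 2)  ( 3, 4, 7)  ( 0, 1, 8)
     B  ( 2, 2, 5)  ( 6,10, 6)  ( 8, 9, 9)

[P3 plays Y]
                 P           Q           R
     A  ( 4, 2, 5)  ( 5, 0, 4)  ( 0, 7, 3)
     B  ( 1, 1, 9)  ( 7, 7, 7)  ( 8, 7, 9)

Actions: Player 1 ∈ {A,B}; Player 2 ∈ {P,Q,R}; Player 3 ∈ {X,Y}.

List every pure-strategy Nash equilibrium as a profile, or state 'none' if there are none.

(A,P,X): not NE [P3→Y gives 5>2]
(A,P,Y): not NE [P2→R gives 7>2]
(A,Q,X): not NE [P1→B gives 6>3; P2→P gives 7>4]
(A,Q,Y): not NE [P1→B gives 7>5; P2→R gives 7>0; P3→X gives 7>4]
(A,R,X): not NE [P1→B gives 8>0; P2→P gives 7>1]
(A,R,Y): not NE [P1→B gives 8>0; P3→X gives 8>3]
(B,P,X): not NE [P1→A gives 6>2; P2→Q gives 10>2; P3→Y gives 9>5]
(B,P,Y): not NE [P1→A gives 4>1; P2→R gives 7>1]
(B,Q,X): not NE [P3→Y gives 7>6]
(B,Q,Y): NE
(B,R,X): not NE [P2→Q gives 10>9]
(B,R,Y): NE

NE set: (B,Q,Y), (B,R,Y)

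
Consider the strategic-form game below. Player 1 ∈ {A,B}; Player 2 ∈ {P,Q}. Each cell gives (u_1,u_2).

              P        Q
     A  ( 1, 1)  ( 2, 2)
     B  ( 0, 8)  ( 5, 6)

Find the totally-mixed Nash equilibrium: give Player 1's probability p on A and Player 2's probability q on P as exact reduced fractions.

P1 mixes 2/3 on A; P2 mixes 3/4 on P

P1 indiff ⇒ q·1+(1-q)·2 = q·0+(1-q)·5 ⇒ q(1) = (1-q)(3) ⇒ q = 3/4
P2 indiff ⇒ p·1+(1-p)·8 = p·2+(1-p)·6 ⇒ p(-1) = (1-p)(-2) ⇒ p = 2/3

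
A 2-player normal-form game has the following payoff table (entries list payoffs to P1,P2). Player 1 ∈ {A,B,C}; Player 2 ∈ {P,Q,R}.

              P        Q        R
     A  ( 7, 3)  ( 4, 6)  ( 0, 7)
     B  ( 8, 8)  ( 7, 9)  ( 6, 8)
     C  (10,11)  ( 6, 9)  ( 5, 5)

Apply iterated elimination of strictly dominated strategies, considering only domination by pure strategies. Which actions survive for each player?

P1 drop A (B beats it: P:8>7 Q:7>4 R:6>0)
P2 drop R (Q beats it: B:9>8 C:9>5)
P1→{B,C} P2→{P,Q}

Remaining: P1:{B,C} P2:{P,Q}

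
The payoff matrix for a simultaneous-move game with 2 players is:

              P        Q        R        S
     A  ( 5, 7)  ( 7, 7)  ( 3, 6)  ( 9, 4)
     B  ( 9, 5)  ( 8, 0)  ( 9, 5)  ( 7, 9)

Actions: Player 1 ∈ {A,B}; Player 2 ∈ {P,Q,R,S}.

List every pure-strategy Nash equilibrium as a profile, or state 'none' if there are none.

PSNE: ∅

(A,P): not NE [P1→B gives 9>5]
(A,Q): not NE [P1→B gives 8>7]
(A,R): not NE [P1→B gives 9>3; P2→Q gives 7>6]
(A,S): not NE [P2→Q gives 7>4]
(B,P): not NE [P2→S gives 9>5]
(B,Q): not NE [P2→S gives 9>0]
(B,R): not NE [P2→S gives 9>5]
(B,S): not NE [P1→A gives 9>7]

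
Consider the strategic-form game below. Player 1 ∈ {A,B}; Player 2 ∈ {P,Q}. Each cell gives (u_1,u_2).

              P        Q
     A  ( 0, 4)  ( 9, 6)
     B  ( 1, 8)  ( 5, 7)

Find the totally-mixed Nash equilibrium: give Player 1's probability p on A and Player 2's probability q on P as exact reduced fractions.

p=1/3, q=4/5

P1 indiff ⇒ q·0+(1-q)·9 = q·1+(1-q)·5 ⇒ q(-1) = (1-q)(-4) ⇒ q = 4/5
P2 indiff ⇒ p·4+(1-p)·8 = p·6+(1-p)·7 ⇒ p(-2) = (1-p)(-1) ⇒ p = 1/3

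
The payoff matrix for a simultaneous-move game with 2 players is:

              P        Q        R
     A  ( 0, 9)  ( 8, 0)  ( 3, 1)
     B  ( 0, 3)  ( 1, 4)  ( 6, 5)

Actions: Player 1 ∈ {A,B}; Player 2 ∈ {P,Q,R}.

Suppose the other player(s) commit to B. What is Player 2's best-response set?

BR_2 = {R}

u_2(P vs B) = 3
u_2(Q vs B) = 4
u_2(R vs B) = 5
max payoff 5 at {R}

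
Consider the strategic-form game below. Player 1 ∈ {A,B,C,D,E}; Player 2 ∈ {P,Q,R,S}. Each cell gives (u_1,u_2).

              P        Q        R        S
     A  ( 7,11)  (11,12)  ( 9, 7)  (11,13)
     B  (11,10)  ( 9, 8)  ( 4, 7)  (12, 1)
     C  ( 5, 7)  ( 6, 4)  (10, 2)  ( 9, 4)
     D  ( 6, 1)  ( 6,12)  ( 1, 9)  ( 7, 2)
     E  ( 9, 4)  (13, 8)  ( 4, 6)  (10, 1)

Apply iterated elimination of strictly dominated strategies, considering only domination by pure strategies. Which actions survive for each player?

P1 drop D (A beats it: P:7>6 Q:11>6 R:9>1 S:11>7)
P2 drop R (Q beats it: A:12>7 B:8>7 C:4>2 E:8>6)
P1 drop C (A beats it: P:7>5 Q:11>6 S:11>9)
P1→{A,B,E} P2→{P,Q,S}

Remaining: P1:{A,B,E} P2:{P,Q,S}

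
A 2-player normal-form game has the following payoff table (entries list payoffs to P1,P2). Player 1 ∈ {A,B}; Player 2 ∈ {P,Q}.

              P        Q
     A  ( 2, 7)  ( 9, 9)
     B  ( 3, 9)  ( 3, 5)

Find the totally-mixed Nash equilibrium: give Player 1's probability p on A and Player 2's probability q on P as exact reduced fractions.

P1 indiff ⇒ q·2+(1-q)·9 = q·3+(1-q)·3 ⇒ q(-1) = (1-q)(-6) ⇒ q = 6/7
P2 indiff ⇒ p·7+(1-p)·9 = p·9+(1-p)·5 ⇒ p(-2) = (1-p)(-4) ⇒ p = 2/3

(p,q) = (2/3, 6/7)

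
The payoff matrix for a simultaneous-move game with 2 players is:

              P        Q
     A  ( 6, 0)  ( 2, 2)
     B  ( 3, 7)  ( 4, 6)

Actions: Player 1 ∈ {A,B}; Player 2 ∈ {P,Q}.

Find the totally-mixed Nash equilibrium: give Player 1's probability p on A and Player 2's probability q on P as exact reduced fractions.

P1 indiff ⇒ q·6+(1-q)·2 = q·3+(1-q)·4 ⇒ q(3) = (1-q)(2) ⇒ q = 2/5
P2 indiff ⇒ p·0+(1-p)·7 = p·2+(1-p)·6 ⇒ p(-2) = (1-p)(-1) ⇒ p = 1/3

(p,q) = (1/3, 2/5)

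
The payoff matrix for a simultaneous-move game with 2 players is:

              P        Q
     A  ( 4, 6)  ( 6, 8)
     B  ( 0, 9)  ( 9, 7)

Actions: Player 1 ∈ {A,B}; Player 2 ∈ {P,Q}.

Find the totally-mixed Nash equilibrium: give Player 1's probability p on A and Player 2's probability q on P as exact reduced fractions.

P1 mixes 1/2 on A; P2 mixes 3/7 on P

P1 indiff ⇒ q·4+(1-q)·6 = q·0+(1-q)·9 ⇒ q(4) = (1-q)(3) ⇒ q = 3/7
P2 indiff ⇒ p·6+(1-p)·9 = p·8+(1-p)·7 ⇒ p(-2) = (1-p)(-2) ⇒ p = 1/2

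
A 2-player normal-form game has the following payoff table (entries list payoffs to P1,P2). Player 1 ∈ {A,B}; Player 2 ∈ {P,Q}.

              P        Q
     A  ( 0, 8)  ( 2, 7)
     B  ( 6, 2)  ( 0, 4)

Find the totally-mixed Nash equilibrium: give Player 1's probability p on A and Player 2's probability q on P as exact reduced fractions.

(p,q) = (2/3, 1/4)

P1 indiff ⇒ q·0+(1-q)·2 = q·6+(1-q)·0 ⇒ q(-6) = (1-q)(-2) ⇒ q = 1/4
P2 indiff ⇒ p·8+(1-p)·2 = p·7+(1-p)·4 ⇒ p(1) = (1-p)(2) ⇒ p = 2/3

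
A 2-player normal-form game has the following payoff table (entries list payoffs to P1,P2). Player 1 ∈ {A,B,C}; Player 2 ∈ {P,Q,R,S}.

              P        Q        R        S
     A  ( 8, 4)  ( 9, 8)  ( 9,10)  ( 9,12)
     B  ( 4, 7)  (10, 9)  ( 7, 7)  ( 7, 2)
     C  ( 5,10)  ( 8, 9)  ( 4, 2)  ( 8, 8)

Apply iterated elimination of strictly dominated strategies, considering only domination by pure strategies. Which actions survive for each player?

IESDS → P1:{A,B} P2:{Q,R,S}

P1 drop C (A beats it: P:8>5 Q:9>8 R:9>4 S:9>8)
P2 drop P (Q beats it: A:8>4 B:9>7)
P1→{A,B} P2→{Q,R,S}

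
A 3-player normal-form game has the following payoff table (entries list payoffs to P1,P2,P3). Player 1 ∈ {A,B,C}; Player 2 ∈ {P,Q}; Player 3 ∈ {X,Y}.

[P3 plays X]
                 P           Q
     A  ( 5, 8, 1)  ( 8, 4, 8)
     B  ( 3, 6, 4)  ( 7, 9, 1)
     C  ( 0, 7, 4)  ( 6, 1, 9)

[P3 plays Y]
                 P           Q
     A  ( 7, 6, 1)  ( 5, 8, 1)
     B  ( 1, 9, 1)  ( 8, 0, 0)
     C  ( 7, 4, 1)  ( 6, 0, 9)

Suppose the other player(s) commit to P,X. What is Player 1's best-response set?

P1 best: {A}

u_1(A vs P,X) = 5
u_1(B vs P,X) = 3
u_1(C vs P,X) = 0
max payoff 5 at {A}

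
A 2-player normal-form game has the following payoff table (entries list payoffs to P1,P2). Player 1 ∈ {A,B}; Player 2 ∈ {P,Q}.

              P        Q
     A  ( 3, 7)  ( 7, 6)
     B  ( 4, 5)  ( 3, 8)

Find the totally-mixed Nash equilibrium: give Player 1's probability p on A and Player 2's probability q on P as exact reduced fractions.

(p,q) = (3/4, 4/5)

P1 indiff ⇒ q·3+(1-q)·7 = q·4+(1-q)·3 ⇒ q(-1) = (1-q)(-4) ⇒ q = 4/5
P2 indiff ⇒ p·7+(1-p)·5 = p·6+(1-p)·8 ⇒ p(1) = (1-p)(3) ⇒ p = 3/4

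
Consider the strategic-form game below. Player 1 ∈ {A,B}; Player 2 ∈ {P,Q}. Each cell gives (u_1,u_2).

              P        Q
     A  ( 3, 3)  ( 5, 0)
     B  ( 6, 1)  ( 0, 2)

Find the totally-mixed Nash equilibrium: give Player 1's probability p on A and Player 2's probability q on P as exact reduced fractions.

P1 mixes 1/4 on A; P2 mixes 5/8 on P

P1 indiff ⇒ q·3+(1-q)·5 = q·6+(1-q)·0 ⇒ q(-3) = (1-q)(-5) ⇒ q = 5/8
P2 indiff ⇒ p·3+(1-p)·1 = p·0+(1-p)·2 ⇒ p(3) = (1-p)(1) ⇒ p = 1/4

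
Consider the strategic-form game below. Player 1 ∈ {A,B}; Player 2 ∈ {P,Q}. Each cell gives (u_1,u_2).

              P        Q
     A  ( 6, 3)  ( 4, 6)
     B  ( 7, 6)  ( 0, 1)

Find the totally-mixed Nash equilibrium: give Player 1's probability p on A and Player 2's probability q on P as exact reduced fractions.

P1 indiff ⇒ q·6+(1-q)·4 = q·7+(1-q)·0 ⇒ q(-1) = (1-q)(-4) ⇒ q = 4/5
P2 indiff ⇒ p·3+(1-p)·6 = p·6+(1-p)·1 ⇒ p(-3) = (1-p)(-5) ⇒ p = 5/8

p=5/8, q=4/5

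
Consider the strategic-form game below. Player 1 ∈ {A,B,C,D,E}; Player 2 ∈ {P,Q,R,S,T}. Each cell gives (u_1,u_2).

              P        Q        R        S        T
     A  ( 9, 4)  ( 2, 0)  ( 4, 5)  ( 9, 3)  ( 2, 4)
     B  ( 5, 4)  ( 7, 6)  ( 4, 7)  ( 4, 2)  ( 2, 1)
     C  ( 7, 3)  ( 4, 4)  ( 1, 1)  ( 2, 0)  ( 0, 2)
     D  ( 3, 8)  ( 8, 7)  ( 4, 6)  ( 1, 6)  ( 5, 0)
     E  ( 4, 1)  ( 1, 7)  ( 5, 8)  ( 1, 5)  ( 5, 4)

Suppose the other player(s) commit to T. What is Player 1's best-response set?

argmax u_1 = {D,E}

u_1(A vs T) = 2
u_1(B vs T) = 2
u_1(C vs T) = 0
u_1(D vs T) = 5
u_1(E vs T) = 5
max payoff 5 at {D,E}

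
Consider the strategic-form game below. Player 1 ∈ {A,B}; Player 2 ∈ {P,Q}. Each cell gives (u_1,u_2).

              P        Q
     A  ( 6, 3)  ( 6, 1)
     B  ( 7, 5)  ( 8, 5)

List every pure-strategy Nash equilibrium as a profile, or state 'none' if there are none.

(A,P): not NE [P1→B gives 7>6]
(A,Q): not NE [P1→B gives 8>6; P2→P gives 3>1]
(B,P): NE
(B,Q): NE

PSNE = {(B,P), (B,Q)}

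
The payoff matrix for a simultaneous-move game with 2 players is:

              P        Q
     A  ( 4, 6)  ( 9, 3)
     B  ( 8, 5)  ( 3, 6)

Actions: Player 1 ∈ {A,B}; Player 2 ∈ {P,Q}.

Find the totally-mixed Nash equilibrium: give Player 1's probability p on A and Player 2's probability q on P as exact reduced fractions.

p=1/4, q=3/5

P1 indiff ⇒ q·4+(1-q)·9 = q·8+(1-q)·3 ⇒ q(-4) = (1-q)(-6) ⇒ q = 3/5
P2 indiff ⇒ p·6+(1-p)·5 = p·3+(1-p)·6 ⇒ p(3) = (1-p)(1) ⇒ p = 1/4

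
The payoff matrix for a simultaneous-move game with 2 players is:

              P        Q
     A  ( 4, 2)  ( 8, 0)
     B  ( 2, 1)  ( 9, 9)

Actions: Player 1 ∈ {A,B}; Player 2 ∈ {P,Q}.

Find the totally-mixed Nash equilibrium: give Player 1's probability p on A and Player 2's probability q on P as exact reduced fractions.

P1 indiff ⇒ q·4+(1-q)·8 = q·2+(1-q)·9 ⇒ q(2) = (1-q)(1) ⇒ q = 1/3
P2 indiff ⇒ p·2+(1-p)·1 = p·0+(1-p)·9 ⇒ p(2) = (1-p)(8) ⇒ p = 4/5

p=4/5, q=1/3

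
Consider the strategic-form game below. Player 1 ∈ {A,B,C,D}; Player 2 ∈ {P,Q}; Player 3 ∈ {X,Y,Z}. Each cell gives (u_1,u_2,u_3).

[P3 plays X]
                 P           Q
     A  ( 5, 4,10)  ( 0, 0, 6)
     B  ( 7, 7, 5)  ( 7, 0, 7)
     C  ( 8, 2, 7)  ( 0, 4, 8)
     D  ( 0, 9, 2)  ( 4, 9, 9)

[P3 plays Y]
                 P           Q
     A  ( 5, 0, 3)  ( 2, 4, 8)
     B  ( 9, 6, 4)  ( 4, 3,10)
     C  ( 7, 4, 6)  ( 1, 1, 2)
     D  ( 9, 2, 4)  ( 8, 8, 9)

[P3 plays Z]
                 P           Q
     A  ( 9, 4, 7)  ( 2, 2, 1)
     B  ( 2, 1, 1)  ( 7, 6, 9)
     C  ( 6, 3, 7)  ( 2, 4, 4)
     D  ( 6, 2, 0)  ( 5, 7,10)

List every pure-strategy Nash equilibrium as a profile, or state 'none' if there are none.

Equilibria: none

(A,P,X): not NE [P1→C gives 8>5]
(A,P,Y): not NE [P1→D gives 9>5; P2→Q gives 4>0; P3→X gives 10>3]
(A,P,Z): not NE [P3→X gives 10>7]
(A,Q,X): not NE [P1→B gives 7>0; P2→P gives 4>0; P3→Y gives 8>6]
(A,Q,Y): not NE [P1→D gives 8>2]
(A,Q,Z): not NE [P1→B gives 7>2; P2→P gives 4>2; P3→Y gives 8>1]
(B,P,X): not NE [P1→C gives 8>7]
(B,P,Y): not NE [P3→X gives 5>4]
(B,P,Z): not NE [P1→A gives 9>2; P2→Q gives 6>1; P3→X gives 5>1]
(B,Q,X): not NE [P2→P gives 7>0; P3→Y gives 10>7]
(B,Q,Y): not NE [P1→D gives 8>4; P2→P gives 6>3]
(B,Q,Z): not NE [P3→Y gives 10>9]
(C,P,X): not NE [P2→Q gives 4>2]
(C,P,Y): not NE [P1→D gives 9>7; P3→Z gives 7>6]
(C,P,Z): not NE [P1→A gives 9>6; P2→Q gives 4>3]
(C,Q,X): not NE [P1→B gives 7>0]
(C,Q,Y): not NE [P1→D gives 8>1; P2→P gives 4>1; P3→X gives 8>2]
(C,Q,Z): not NE [P1→B gives 7>2; P3→X gives 8>4]
(D,P,X): not NE [P1→C gives 8>0; P3→Y gives 4>2]
(D,P,Y): not NE [P2→Q gives 8>2]
(D,P,Z): not NE [P1→A gives 9>6; P2→Q gives 7>2; P3→Y gives 4>0]
(D,Q,X): not NE [P1→B gives 7>4; P3→Z gives 10>9]
(D,Q,Y): not NE [P3→Z gives 10>9]
(D,Q,Z): not NE [P1→B gives 7>5]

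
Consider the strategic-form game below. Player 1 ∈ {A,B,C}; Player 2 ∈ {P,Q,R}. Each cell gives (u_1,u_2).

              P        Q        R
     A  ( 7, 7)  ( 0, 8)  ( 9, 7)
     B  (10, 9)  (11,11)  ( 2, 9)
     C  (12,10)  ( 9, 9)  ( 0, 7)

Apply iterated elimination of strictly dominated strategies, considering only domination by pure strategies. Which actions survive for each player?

P2 drop R (Q beats it: A:8>7 B:11>9 C:9>7)
P1 drop A (B beats it: P:10>7 Q:11>0)
P1→{B,C} P2→{P,Q}

IESDS → P1:{B,C} P2:{P,Q}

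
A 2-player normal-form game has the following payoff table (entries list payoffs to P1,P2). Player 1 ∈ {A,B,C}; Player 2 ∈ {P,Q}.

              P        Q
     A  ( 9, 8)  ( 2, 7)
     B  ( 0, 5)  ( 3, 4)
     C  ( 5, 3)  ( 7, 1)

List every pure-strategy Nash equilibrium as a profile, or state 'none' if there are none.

Nash profiles: (A,P)

(A,P): NE
(A,Q): not NE [P1→C gives 7>2; P2→P gives 8>7]
(B,P): not NE [P1→A gives 9>0]
(B,Q): not NE [P1→C gives 7>3; P2→P gives 5>4]
(C,P): not NE [P1→A gives 9>5]
(C,Q): not NE [P2→P gives 3>1]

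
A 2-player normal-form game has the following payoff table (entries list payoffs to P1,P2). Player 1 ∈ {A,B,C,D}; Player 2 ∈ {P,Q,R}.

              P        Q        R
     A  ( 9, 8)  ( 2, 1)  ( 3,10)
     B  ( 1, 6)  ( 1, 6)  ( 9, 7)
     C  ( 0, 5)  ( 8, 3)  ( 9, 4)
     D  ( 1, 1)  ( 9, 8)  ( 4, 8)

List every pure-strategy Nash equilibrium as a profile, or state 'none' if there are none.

NE set: (B,R), (D,Q)

(A,P): not NE [P2→R gives 10>8]
(A,Q): not NE [P1→D gives 9>2; P2→R gives 10>1]
(A,R): not NE [P1→C gives 9>3]
(B,P): not NE [P1→A gives 9>1; P2→R gives 7>6]
(B,Q): not NE [P1→D gives 9>1; P2→R gives 7>6]
(B,R): NE
(C,P): not NE [P1→A gives 9>0]
(C,Q): not NE [P1→D gives 9>8; P2→P gives 5>3]
(C,R): not NE [P2→P gives 5>4]
(D,P): not NE [P1→A gives 9>1; P2→R gives 8>1]
(D,Q): NE
(D,R): not NE [P1→C gives 9>4]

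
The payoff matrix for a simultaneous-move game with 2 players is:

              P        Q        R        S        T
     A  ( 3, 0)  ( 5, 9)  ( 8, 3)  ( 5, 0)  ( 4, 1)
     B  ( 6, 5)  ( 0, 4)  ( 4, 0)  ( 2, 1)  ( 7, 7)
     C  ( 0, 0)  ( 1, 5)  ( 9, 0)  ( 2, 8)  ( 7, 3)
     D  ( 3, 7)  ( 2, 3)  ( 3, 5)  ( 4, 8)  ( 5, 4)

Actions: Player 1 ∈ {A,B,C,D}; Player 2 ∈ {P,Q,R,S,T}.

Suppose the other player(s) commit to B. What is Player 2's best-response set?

u_2(P vs B) = 5
u_2(Q vs B) = 4
u_2(R vs B) = 0
u_2(S vs B) = 1
u_2(T vs B) = 7
max payoff 7 at {T}

argmax u_2 = {T}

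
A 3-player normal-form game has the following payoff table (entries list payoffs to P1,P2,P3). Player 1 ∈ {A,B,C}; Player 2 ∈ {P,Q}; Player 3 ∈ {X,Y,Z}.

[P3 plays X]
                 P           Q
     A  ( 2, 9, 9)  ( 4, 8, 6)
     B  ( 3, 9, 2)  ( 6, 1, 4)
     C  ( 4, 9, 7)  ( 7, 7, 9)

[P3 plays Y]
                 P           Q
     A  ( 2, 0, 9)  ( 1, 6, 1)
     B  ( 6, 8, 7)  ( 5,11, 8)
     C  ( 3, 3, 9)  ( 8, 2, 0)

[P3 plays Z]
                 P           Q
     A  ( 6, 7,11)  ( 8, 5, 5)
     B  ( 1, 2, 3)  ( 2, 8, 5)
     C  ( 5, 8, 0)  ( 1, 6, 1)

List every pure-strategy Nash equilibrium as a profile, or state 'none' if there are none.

(A,P,X): not NE [P1→C gives 4>2; P3→Z gives 11>9]
(A,P,Y): not NE [P1→B gives 6>2; P2→Q gives 6>0; P3→Z gives 11>9]
(A,P,Z): NE
(A,Q,X): not NE [P1→C gives 7>4; P2→P gives 9>8]
(A,Q,Y): not NE [P1→C gives 8>1; P3→X gives 6>1]
(A,Q,Z): not NE [P2→P gives 7>5; P3→X gives 6>5]
(B,P,X): not NE [P1→C gives 4>3; P3→Y gives 7>2]
(B,P,Y): not NE [P2→Q gives 11>8]
(B,P,Z): not NE [P1→A gives 6>1; P2→Q gives 8>2; P3→Y gives 7>3]
(B,Q,X): not NE [P1→C gives 7>6; P2→P gives 9>1; P3→Y gives 8>4]
(B,Q,Y): not NE [P1→C gives 8>5]
(B,Q,Z): not NE [P1→A gives 8>2; P3→Y gives 8>5]
(C,P,X): not NE [P3→Y gives 9>7]
(C,P,Y): not NE [P1→B gives 6>3]
(C,P,Z): not NE [P1→A gives 6>5; P3→Y gives 9>0]
(C,Q,X): not NE [P2→P gives 9>7]
(C,Q,Y): not NE [P2→P gives 3>2; P3→X gives 9>0]
(C,Q,Z): not NE [P1→A gives 8>1; P2→P gives 8>6; P3→X gives 9>1]

Nash profiles: (A,P,Z)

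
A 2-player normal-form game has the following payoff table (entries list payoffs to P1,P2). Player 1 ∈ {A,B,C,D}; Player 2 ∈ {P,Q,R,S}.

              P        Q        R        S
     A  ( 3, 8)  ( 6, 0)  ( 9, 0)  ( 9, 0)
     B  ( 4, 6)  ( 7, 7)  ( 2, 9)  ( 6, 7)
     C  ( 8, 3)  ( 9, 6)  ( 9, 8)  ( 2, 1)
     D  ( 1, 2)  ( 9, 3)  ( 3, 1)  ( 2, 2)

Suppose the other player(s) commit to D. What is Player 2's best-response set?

u_2(P vs D) = 2
u_2(Q vs D) = 3
u_2(R vs D) = 1
u_2(S vs D) = 2
max payoff 3 at {Q}

P2 best: {Q}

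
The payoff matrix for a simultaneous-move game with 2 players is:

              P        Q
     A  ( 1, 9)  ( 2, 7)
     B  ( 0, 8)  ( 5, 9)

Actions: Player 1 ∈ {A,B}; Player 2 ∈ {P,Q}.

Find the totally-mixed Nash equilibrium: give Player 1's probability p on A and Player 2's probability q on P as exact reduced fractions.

(p,q) = (1/3, 3/4)

P1 indiff ⇒ q·1+(1-q)·2 = q·0+(1-q)·5 ⇒ q(1) = (1-q)(3) ⇒ q = 3/4
P2 indiff ⇒ p·9+(1-p)·8 = p·7+(1-p)·9 ⇒ p(2) = (1-p)(1) ⇒ p = 1/3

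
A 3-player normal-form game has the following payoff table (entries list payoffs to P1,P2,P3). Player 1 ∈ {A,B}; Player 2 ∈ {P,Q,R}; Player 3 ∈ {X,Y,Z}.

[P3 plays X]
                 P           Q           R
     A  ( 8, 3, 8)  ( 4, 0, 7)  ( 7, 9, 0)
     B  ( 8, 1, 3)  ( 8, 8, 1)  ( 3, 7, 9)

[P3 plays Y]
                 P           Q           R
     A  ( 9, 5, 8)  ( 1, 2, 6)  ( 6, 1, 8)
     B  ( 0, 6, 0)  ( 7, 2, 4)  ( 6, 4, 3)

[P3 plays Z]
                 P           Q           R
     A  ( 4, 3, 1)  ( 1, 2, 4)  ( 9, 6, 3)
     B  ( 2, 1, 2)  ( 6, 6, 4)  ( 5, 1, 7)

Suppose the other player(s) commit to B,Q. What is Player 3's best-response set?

u_3(X vs B,Q) = 1
u_3(Y vs B,Q) = 4
u_3(Z vs B,Q) = 4
max payoff 4 at {Y,Z}

argmax u_3 = {Y,Z}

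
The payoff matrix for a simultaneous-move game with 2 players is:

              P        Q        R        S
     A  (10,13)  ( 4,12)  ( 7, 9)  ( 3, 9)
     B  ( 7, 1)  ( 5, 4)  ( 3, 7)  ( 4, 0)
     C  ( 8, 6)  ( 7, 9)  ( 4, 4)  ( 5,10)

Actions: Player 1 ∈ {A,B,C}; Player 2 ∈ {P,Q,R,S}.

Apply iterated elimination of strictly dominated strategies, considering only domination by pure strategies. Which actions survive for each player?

Remaining: P1:{A,C} P2:{P,Q,S}

P1 drop B (C beats it: P:8>7 Q:7>5 R:4>3 S:5>4)
P2 drop R (P beats it: A:13>9 C:6>4)
P1→{A,C} P2→{P,Q,S}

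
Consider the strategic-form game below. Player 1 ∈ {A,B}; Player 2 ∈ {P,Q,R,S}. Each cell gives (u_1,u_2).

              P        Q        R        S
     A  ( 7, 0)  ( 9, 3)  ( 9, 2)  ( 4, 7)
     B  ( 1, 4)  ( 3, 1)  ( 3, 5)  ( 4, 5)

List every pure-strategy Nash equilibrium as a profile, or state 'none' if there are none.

Nash profiles: (A,S), (B,S)

(A,P): not NE [P2→S gives 7>0]
(A,Q): not NE [P2→S gives 7>3]
(A,R): not NE [P2→S gives 7>2]
(A,S): NE
(B,P): not NE [P1→A gives 7>1; P2→S gives 5>4]
(B,Q): not NE [P1→A gives 9>3; P2→S gives 5>1]
(B,R): not NE [P1→A gives 9>3]
(B,S): NE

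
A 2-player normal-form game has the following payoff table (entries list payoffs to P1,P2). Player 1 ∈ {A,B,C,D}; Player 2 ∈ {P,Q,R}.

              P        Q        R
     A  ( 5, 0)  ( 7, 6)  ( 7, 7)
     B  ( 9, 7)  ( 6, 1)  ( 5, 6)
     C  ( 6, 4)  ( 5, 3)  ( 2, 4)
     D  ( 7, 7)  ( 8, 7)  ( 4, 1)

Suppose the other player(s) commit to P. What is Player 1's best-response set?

BR_1 = {B}

u_1(A vs P) = 5
u_1(B vs P) = 9
u_1(C vs P) = 6
u_1(D vs P) = 7
max payoff 9 at {B}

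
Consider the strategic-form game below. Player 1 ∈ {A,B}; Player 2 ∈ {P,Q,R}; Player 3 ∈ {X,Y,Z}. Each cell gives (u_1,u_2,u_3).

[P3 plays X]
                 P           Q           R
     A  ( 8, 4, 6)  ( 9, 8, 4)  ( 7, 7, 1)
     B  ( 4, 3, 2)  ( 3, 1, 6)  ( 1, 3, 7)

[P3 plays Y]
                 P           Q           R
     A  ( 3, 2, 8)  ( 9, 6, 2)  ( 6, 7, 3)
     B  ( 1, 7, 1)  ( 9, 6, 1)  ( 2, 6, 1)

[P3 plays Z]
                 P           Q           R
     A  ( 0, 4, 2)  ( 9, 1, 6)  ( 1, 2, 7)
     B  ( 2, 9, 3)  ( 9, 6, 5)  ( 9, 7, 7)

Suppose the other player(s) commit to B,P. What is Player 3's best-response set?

argmax u_3 = {Z}

u_3(X vs B,P) = 2
u_3(Y vs B,P) = 1
u_3(Z vs B,P) = 3
max payoff 3 at {Z}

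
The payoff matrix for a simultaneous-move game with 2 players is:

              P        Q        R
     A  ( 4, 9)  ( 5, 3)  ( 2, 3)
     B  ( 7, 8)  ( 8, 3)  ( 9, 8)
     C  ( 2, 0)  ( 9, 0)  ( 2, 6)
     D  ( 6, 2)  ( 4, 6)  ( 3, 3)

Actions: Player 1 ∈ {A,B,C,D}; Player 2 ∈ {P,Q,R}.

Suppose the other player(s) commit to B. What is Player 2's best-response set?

u_2(P vs B) = 8
u_2(Q vs B) = 3
u_2(R vs B) = 8
max payoff 8 at {P,R}

argmax u_2 = {P,R}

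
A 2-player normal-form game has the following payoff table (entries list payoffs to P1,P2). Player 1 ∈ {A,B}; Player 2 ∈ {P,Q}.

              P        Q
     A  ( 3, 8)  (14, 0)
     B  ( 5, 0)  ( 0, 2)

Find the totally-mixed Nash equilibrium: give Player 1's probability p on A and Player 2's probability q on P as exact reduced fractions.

P1 mixes 1/5 on A; P2 mixes 7/8 on P

P1 indiff ⇒ q·3+(1-q)·14 = q·5+(1-q)·0 ⇒ q(-2) = (1-q)(-14) ⇒ q = 7/8
P2 indiff ⇒ p·8+(1-p)·0 = p·0+(1-p)·2 ⇒ p(8) = (1-p)(2) ⇒ p = 1/5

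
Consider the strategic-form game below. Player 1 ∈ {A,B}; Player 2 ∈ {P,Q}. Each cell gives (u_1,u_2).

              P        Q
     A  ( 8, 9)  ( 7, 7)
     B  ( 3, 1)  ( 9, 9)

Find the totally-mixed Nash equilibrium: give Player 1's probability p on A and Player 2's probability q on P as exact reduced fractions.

(p,q) = (4/5, 2/7)

P1 indiff ⇒ q·8+(1-q)·7 = q·3+(1-q)·9 ⇒ q(5) = (1-q)(2) ⇒ q = 2/7
P2 indiff ⇒ p·9+(1-p)·1 = p·7+(1-p)·9 ⇒ p(2) = (1-p)(8) ⇒ p = 4/5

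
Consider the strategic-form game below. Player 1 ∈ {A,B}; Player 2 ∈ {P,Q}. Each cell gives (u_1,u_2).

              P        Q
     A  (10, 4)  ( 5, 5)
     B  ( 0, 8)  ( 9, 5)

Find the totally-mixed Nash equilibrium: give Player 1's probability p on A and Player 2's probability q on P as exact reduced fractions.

P1 indiff ⇒ q·10+(1-q)·5 = q·0+(1-q)·9 ⇒ q(10) = (1-q)(4) ⇒ q = 2/7
P2 indiff ⇒ p·4+(1-p)·8 = p·5+(1-p)·5 ⇒ p(-1) = (1-p)(-3) ⇒ p = 3/4

P1 mixes 3/4 on A; P2 mixes 2/7 on P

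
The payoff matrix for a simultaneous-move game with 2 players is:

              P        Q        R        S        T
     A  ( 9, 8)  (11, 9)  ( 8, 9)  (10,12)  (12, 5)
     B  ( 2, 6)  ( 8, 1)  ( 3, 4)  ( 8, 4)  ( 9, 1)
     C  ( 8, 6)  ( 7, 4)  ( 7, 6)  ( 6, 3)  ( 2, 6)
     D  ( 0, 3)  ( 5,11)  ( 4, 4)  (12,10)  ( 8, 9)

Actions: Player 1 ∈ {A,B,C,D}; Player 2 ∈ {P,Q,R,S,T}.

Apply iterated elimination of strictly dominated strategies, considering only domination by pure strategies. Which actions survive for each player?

P1 drop B (A beats it: P:9>2 Q:11>8 R:8>3 S:10>8 T:12>9)
P1 drop C (A beats it: P:9>8 Q:11>7 R:8>7 S:10>6 T:12>2)
P2 drop P (Q beats it: A:9>8 D:11>3)
P2 drop R (S beats it: A:12>9 D:10>4)
P2 drop T (Q beats it: A:9>5 D:11>9)
P1→{A,D} P2→{Q,S}

IESDS → P1:{A,D} P2:{Q,S}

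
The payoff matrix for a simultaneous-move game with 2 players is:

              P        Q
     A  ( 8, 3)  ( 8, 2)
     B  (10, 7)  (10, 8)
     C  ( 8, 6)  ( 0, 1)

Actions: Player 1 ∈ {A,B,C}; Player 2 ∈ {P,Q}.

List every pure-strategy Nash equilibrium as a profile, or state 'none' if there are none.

PSNE = {(B,Q)}

(A,P): not NE [P1→B gives 10>8]
(A,Q): not NE [P1→B gives 10>8; P2→P gives 3>2]
(B,P): not NE [P2→Q gives 8>7]
(B,Q): NE
(C,P): not NE [P1→B gives 10>8]
(C,Q): not NE [P1→B gives 10>0; P2→P gives 6>1]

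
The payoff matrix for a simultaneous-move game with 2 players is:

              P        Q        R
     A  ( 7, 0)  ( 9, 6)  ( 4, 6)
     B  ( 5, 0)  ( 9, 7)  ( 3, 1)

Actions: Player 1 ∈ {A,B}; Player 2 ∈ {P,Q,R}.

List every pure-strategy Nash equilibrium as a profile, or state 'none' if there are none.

Nash profiles: (A,Q), (A,R), (B,Q)

(A,P): not NE [P2→R gives 6>0]
(A,Q): NE
(A,R): NE
(B,P): not NE [P1→A gives 7>5; P2→Q gives 7>0]
(B,Q): NE
(B,R): not NE [P1→A gives 4>3; P2→Q gives 7>1]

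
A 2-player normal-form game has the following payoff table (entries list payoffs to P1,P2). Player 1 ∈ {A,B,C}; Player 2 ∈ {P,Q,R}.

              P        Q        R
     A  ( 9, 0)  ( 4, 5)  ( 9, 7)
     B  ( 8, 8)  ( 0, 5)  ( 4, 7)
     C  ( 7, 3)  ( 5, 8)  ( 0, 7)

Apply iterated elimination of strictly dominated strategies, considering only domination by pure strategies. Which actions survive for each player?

IESDS → P1:{A,C} P2:{Q,R}

P1 drop B (A beats it: P:9>8 Q:4>0 R:9>4)
P2 drop P (Q beats it: A:5>0 C:8>3)
P1→{A,C} P2→{Q,R}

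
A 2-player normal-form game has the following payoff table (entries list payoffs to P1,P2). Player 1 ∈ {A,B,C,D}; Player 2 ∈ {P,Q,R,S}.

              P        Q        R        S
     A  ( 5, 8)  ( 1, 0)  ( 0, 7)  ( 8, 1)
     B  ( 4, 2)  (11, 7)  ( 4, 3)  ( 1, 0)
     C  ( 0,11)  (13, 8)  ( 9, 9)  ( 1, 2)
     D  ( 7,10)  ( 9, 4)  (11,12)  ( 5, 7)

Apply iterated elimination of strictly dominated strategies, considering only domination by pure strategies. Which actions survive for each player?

Survivors P1:{B,C,D} P2:{P,Q,R}

P2 drop S (P beats it: A:8>1 B:2>0 C:11>2 D:10>7)
P1 drop A (D beats it: P:7>5 Q:9>1 R:11>0)
P1→{B,C,D} P2→{P,Q,R}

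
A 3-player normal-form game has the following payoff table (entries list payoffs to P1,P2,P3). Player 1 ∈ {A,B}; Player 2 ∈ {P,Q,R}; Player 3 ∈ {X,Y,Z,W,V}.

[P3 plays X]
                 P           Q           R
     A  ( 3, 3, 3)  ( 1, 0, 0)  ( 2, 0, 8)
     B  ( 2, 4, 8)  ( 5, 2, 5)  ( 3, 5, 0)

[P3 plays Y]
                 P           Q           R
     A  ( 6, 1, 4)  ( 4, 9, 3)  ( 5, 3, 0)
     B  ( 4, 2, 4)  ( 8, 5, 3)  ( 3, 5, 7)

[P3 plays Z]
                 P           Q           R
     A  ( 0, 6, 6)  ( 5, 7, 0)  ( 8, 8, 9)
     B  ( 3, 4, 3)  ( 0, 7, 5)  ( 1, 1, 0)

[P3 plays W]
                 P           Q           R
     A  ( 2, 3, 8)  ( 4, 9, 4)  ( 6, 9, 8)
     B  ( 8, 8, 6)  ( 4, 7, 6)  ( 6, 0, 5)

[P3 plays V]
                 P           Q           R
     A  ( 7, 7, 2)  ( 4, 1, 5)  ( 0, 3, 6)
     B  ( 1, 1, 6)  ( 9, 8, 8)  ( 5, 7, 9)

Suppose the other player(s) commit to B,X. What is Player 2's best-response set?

u_2(P vs B,X) = 4
u_2(Q vs B,X) = 2
u_2(R vs B,X) = 5
max payoff 5 at {R}

P2 best: {R}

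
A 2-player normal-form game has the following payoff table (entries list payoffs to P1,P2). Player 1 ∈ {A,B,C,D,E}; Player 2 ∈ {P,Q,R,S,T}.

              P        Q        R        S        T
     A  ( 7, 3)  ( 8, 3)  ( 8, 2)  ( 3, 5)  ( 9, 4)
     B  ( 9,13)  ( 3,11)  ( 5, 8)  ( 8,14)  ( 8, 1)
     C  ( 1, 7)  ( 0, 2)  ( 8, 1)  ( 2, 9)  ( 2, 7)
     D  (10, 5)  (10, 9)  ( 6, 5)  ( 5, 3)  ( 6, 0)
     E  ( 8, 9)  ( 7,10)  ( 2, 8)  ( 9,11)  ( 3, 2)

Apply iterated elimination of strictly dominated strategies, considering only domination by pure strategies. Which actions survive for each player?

Remaining: P1:{B,D,E} P2:{P,Q,S}

P2 drop R (Q beats it: A:3>2 B:11>8 C:2>1 D:9>5 E:10>8)
P1 drop C (A beats it: P:7>1 Q:8>0 S:3>2 T:9>2)
P2 drop T (S beats it: A:5>4 B:14>1 D:3>0 E:11>2)
P1 drop A (D beats it: P:10>7 Q:10>8 S:5>3)
P1→{B,D,E} P2→{P,Q,S}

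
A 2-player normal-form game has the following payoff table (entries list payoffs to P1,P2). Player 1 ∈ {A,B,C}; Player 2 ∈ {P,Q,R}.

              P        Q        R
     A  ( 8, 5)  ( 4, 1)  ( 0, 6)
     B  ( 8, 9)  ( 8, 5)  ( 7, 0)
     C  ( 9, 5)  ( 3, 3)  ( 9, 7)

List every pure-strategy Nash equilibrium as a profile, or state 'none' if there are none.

(A,P): not NE [P1→C gives 9>8; P2→R gives 6>5]
(A,Q): not NE [P1→B gives 8>4; P2→R gives 6>1]
(A,R): not NE [P1→C gives 9>0]
(B,P): not NE [P1→C gives 9>8]
(B,Q): not NE [P2→P gives 9>5]
(B,R): not NE [P1→C gives 9>7; P2→P gives 9>0]
(C,P): not NE [P2→R gives 7>5]
(C,Q): not NE [P1→B gives 8>3; P2→R gives 7>3]
(C,R): NE

Nash profiles: (C,R)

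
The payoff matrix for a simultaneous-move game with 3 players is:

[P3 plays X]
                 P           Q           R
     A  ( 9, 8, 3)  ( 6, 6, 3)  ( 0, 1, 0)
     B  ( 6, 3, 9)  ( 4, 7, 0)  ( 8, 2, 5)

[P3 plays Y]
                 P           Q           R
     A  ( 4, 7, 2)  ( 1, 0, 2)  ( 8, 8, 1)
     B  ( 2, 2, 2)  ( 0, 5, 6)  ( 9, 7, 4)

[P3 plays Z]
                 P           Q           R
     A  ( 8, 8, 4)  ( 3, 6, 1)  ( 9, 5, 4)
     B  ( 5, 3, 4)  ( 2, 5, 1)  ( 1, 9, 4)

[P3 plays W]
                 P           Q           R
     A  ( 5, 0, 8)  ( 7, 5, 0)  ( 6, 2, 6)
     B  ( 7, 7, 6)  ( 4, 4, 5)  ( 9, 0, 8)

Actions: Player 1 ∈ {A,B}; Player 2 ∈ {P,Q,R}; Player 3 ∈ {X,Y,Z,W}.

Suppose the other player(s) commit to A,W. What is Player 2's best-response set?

u_2(P vs A,W) = 0
u_2(Q vs A,W) = 5
u_2(R vs A,W) = 2
max payoff 5 at {Q}

BR_2 = {Q}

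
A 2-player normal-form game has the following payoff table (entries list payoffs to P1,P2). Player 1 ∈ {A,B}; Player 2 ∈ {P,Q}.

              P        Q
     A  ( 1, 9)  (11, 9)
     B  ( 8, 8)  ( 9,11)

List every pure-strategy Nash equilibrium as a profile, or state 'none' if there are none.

(A,P): not NE [P1→B gives 8>1]
(A,Q): NE
(B,P): not NE [P2→Q gives 11>8]
(B,Q): not NE [P1→A gives 11>9]

PSNE = {(A,Q)}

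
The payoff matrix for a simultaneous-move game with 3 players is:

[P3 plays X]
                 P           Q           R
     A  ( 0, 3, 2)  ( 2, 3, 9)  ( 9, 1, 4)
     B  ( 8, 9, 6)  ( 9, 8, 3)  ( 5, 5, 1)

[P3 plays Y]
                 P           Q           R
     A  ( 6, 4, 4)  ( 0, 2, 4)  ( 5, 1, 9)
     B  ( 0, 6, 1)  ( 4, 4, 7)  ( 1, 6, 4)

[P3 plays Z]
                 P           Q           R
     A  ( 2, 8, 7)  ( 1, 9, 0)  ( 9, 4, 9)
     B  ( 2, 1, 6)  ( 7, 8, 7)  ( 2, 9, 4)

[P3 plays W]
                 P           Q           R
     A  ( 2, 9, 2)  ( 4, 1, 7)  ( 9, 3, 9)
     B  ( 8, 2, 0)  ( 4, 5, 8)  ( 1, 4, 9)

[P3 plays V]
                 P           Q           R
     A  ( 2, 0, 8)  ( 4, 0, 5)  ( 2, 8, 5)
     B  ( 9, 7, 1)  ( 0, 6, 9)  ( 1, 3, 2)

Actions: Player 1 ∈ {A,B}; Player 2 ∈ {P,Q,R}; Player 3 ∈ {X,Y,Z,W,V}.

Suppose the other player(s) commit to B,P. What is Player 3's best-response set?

u_3(X vs B,P) = 6
u_3(Y vs B,P) = 1
u_3(Z vs B,P) = 6
u_3(W vs B,P) = 0
u_3(V vs B,P) = 1
max payoff 6 at {X,Z}

argmax u_3 = {X,Z}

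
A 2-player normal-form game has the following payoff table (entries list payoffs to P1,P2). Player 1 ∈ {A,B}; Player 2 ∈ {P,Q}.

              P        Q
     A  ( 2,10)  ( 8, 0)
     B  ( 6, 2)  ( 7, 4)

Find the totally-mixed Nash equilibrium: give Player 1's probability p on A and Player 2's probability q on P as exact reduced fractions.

(p,q) = (1/6, 1/5)

P1 indiff ⇒ q·2+(1-q)·8 = q·6+(1-q)·7 ⇒ q(-4) = (1-q)(-1) ⇒ q = 1/5
P2 indiff ⇒ p·10+(1-p)·2 = p·0+(1-p)·4 ⇒ p(10) = (1-p)(2) ⇒ p = 1/6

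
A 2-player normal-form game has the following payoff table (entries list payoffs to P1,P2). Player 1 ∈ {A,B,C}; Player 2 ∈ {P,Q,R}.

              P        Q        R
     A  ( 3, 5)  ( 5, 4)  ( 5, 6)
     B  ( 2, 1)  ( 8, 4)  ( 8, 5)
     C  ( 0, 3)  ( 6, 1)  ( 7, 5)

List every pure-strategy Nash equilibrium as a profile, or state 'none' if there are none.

NE set: (B,R)

(A,P): not NE [P2→R gives 6>5]
(A,Q): not NE [P1→B gives 8>5; P2→R gives 6>4]
(A,R): not NE [P1→B gives 8>5]
(B,P): not NE [P1→A gives 3>2; P2→R gives 5>1]
(B,Q): not NE [P2→R gives 5>4]
(B,R): NE
(C,P): not NE [P1→A gives 3>0; P2→R gives 5>3]
(C,Q): not NE [P1→B gives 8>6; P2→R gives 5>1]
(C,R): not NE [P1→B gives 8>7]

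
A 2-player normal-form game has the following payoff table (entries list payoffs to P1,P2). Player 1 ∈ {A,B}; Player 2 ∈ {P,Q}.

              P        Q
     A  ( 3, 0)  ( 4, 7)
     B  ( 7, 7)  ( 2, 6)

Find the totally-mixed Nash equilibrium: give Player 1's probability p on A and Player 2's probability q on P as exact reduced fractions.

P1 indiff ⇒ q·3+(1-q)·4 = q·7+(1-q)·2 ⇒ q(-4) = (1-q)(-2) ⇒ q = 1/3
P2 indiff ⇒ p·0+(1-p)·7 = p·7+(1-p)·6 ⇒ p(-7) = (1-p)(-1) ⇒ p = 1/8

P1 mixes 1/8 on A; P2 mixes 1/3 on P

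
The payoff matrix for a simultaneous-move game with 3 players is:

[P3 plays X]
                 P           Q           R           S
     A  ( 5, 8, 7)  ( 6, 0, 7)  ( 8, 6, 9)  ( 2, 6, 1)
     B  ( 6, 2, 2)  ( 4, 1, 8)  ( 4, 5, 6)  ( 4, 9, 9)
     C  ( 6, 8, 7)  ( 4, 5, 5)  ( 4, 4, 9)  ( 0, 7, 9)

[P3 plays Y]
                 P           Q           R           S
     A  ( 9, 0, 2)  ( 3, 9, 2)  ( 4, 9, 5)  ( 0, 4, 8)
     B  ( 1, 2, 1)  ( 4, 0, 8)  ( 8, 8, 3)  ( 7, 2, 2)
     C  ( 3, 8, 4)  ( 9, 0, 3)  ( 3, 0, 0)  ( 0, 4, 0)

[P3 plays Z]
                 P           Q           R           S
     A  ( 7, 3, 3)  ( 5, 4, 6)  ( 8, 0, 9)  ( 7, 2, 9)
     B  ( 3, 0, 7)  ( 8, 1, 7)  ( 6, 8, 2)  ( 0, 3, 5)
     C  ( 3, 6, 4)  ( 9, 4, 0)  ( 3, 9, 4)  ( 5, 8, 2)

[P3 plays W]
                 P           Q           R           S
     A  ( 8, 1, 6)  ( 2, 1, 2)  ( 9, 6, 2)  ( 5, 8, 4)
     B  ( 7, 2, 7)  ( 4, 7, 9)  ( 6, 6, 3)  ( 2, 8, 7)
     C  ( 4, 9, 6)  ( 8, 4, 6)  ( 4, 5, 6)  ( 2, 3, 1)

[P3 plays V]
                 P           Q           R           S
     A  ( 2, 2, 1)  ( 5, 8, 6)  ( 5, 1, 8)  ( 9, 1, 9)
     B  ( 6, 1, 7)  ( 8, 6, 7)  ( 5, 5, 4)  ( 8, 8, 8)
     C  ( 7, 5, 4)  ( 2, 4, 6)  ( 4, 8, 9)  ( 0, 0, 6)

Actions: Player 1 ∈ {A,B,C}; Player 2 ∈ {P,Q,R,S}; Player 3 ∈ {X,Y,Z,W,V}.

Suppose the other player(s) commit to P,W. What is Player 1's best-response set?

P1 best: {A}

u_1(A vs P,W) = 8
u_1(B vs P,W) = 7
u_1(C vs P,W) = 4
max payoff 8 at {A}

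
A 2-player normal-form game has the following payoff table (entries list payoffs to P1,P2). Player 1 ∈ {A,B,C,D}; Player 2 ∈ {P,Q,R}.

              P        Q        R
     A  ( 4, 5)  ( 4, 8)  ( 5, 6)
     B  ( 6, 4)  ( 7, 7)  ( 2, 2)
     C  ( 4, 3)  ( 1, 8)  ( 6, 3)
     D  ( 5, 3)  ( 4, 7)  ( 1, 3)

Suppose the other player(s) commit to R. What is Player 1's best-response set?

BR_1 = {C}

u_1(A vs R) = 5
u_1(B vs R) = 2
u_1(C vs R) = 6
u_1(D vs R) = 1
max payoff 6 at {C}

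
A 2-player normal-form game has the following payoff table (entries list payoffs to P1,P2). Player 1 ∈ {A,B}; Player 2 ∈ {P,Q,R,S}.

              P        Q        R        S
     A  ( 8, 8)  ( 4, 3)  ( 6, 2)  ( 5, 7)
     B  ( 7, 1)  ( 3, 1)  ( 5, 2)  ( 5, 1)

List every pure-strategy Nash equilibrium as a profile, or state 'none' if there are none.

PSNE = {(A,P)}

(A,P): NE
(A,Q): not NE [P2→P gives 8>3]
(A,R): not NE [P2→P gives 8>2]
(A,S): not NE [P2→P gives 8>7]
(B,P): not NE [P1→A gives 8>7; P2→R gives 2>1]
(B,Q): not NE [P1→A gives 4>3; P2→R gives 2>1]
(B,R): not NE [P1→A gives 6>5]
(B,S): not NE [P2→R gives 2>1]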